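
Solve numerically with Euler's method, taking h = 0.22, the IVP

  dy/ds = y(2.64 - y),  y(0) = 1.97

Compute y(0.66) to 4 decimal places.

2.5520

Euler: y_{n+1} = y_n + h·f(s_n, y_n).
s=0.000000, y=1.970000: f=1.319900 → y ← 1.970000 + 0.22·1.319900 = 2.260378
s=0.220000, y=2.260378: f=0.858089 → y ← 2.260378 + 0.22·0.858089 = 2.449158
s=0.440000, y=2.449158: f=0.467403 → y ← 2.449158 + 0.22·0.467403 = 2.551986
y(0.66) ≈ 2.5520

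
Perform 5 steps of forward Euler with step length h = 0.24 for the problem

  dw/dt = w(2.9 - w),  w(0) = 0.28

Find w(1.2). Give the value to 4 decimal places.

2.0777

Euler: w_{n+1} = w_n + h·f(t_n, w_n).
t=0.000000, w=0.280000: f=0.733600 → w ← 0.280000 + 0.24·0.733600 = 0.456064
t=0.240000, w=0.456064: f=1.114591 → w ← 0.456064 + 0.24·1.114591 = 0.723566
t=0.480000, w=0.723566: f=1.574793 → w ← 0.723566 + 0.24·1.574793 = 1.101516
t=0.720000, w=1.101516: f=1.981059 → w ← 1.101516 + 0.24·1.981059 = 1.576971
t=0.960000, w=1.576971: f=2.086378 → w ← 1.576971 + 0.24·2.086378 = 2.077701
w(1.2) ≈ 2.0777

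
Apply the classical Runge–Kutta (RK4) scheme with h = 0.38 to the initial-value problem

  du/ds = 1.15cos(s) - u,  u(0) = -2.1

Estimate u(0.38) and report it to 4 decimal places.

RK4: k1 = f(s_n, u_n); k2 = f(s_n + h/2, u_n + (h/2)·k1); k3 = f(s_n + h/2, u_n + (h/2)·k2); k4 = f(s_n + h, u_n + h·k3); u_{n+1} = u_n + (h/6)·(k1 + 2k2 + 2k3 + k4).
s=0.000000, u=-2.100000:
  k1 = f(0.000000, -2.100000) = 3.250000
  k2 = f(0.190000, -1.482500) = 2.611805
  k3 = f(0.190000, -1.603757) = 2.733062
  k4 = f(0.380000, -1.061436) = 2.129401
  u ← -2.100000 + (0.38/6)·(k1 + 2k2 + 2k3 + k4) = -1.082288
u(0.38) ≈ -1.0823

-1.0823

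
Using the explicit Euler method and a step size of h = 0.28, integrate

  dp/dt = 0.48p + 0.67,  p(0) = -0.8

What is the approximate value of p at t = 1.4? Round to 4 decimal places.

Euler: p_{n+1} = p_n + h·f(t_n, p_n).
t=0.000000, p=-0.800000: f=0.286000 → p ← -0.800000 + 0.28·0.286000 = -0.719920
t=0.280000, p=-0.719920: f=0.324438 → p ← -0.719920 + 0.28·0.324438 = -0.629077
t=0.560000, p=-0.629077: f=0.368043 → p ← -0.629077 + 0.28·0.368043 = -0.526025
t=0.840000, p=-0.526025: f=0.417508 → p ← -0.526025 + 0.28·0.417508 = -0.409123
t=1.120000, p=-0.409123: f=0.473621 → p ← -0.409123 + 0.28·0.473621 = -0.276509
p(1.4) ≈ -0.2765

-0.2765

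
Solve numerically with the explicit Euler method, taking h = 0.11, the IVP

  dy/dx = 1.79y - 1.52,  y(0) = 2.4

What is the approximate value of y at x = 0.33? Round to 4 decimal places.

3.5083

Euler: y_{n+1} = y_n + h·f(x_n, y_n).
x=0.000000, y=2.400000: f=2.776000 → y ← 2.400000 + 0.11·2.776000 = 2.705360
x=0.110000, y=2.705360: f=3.322594 → y ← 2.705360 + 0.11·3.322594 = 3.070845
x=0.220000, y=3.070845: f=3.976813 → y ← 3.070845 + 0.11·3.976813 = 3.508295
y(0.33) ≈ 3.5083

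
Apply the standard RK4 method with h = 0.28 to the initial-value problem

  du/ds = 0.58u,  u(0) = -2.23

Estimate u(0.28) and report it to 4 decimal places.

-2.6232

RK4: k1 = f(s_n, u_n); k2 = f(s_n + h/2, u_n + (h/2)·k1); k3 = f(s_n + h/2, u_n + (h/2)·k2); k4 = f(s_n + h, u_n + h·k3); u_{n+1} = u_n + (h/6)·(k1 + 2k2 + 2k3 + k4).
s=0.000000, u=-2.230000:
  k1 = f(0.000000, -2.230000) = -1.293400
  k2 = f(0.140000, -2.411076) = -1.398424
  k3 = f(0.140000, -2.425779) = -1.406952
  k4 = f(0.280000, -2.623947) = -1.521889
  u ← -2.230000 + (0.28/6)·(k1 + 2k2 + 2k3 + k4) = -2.623215
u(0.28) ≈ -2.6232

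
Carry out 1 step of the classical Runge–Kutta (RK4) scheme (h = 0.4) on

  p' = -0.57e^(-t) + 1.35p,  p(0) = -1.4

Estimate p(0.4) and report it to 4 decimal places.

-2.6554

RK4: k1 = f(t_n, p_n); k2 = f(t_n + h/2, p_n + (h/2)·k1); k3 = f(t_n + h/2, p_n + (h/2)·k2); k4 = f(t_n + h, p_n + h·k3); p_{n+1} = p_n + (h/6)·(k1 + 2k2 + 2k3 + k4).
t=0.000000, p=-1.400000:
  k1 = f(0.000000, -1.400000) = -2.460000
  k2 = f(0.200000, -1.892000) = -3.020877
  k3 = f(0.200000, -2.004175) = -3.172313
  k4 = f(0.400000, -2.668925) = -3.985132
  p ← -1.400000 + (0.4/6)·(k1 + 2k2 + 2k3 + k4) = -2.655434
p(0.4) ≈ -2.6554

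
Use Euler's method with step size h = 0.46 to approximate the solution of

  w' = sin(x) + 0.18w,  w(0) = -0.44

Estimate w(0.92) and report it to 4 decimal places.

Euler: w_{n+1} = w_n + h·f(x_n, w_n).
x=0.000000, w=-0.440000: f=-0.079200 → w ← -0.440000 + 0.46·(-0.079200) = -0.476432
x=0.460000, w=-0.476432: f=0.358190 → w ← -0.476432 + 0.46·0.358190 = -0.311664
w(0.92) ≈ -0.3117

-0.3117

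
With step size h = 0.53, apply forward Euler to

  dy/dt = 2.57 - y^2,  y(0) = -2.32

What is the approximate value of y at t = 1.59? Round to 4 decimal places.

-63.3230

Euler: y_{n+1} = y_n + h·f(t_n, y_n).
t=0.000000, y=-2.320000: f=-2.812400 → y ← -2.320000 + 0.53·(-2.812400) = -3.810572
t=0.530000, y=-3.810572: f=-11.950459 → y ← -3.810572 + 0.53·(-11.950459) = -10.144315
t=1.060000, y=-10.144315: f=-100.337132 → y ← -10.144315 + 0.53·(-100.337132) = -63.322995
y(1.59) ≈ -63.3230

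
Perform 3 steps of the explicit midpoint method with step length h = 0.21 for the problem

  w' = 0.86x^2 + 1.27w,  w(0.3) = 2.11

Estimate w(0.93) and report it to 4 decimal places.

4.9464

Midpoint: k1 = f(x_n, w_n); k2 = f(x_n + h/2, w_n + (h/2)·k1); w_{n+1} = w_n + h·k2.
x=0.300000, w=2.110000:
  k1 = f(0.300000, 2.110000) = 2.757100
  k2 = f(0.405000, 2.399496) = 3.188421
  w ← 2.110000 + 0.21·3.188421 = 2.779568
x=0.510000, w=2.779568:
  k1 = f(0.510000, 2.779568) = 3.753738
  k2 = f(0.615000, 3.173711) = 4.355886
  w ← 2.779568 + 0.21·4.355886 = 3.694304
x=0.720000, w=3.694304:
  k1 = f(0.720000, 3.694304) = 5.137591
  k2 = f(0.825000, 4.233752) = 5.962202
  w ← 3.694304 + 0.21·5.962202 = 4.946367
w(0.93) ≈ 4.9464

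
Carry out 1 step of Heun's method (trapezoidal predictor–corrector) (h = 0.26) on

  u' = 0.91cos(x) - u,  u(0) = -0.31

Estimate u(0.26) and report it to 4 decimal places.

-0.0380

Heun: k1 = f(x_n, u_n); k2 = f(x_n + h, u_n + h·k1); u_{n+1} = u_n + (h/2)·(k1 + k2).
x=0.000000, u=-0.310000:
  k1 = f(0.000000, -0.310000) = 1.220000
  k2 = f(0.260000, 0.007200) = 0.872215
  u ← -0.310000 + (0.26/2)·(1.220000 + 0.872215) = -0.038012
u(0.26) ≈ -0.0380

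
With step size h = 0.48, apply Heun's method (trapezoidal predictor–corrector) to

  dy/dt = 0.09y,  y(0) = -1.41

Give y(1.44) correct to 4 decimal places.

Heun: k1 = f(t_n, y_n); k2 = f(t_n + h, y_n + h·k1); y_{n+1} = y_n + (h/2)·(k1 + k2).
t=0.000000, y=-1.410000:
  k1 = f(0.000000, -1.410000) = -0.126900
  k2 = f(0.480000, -1.470912) = -0.132382
  y ← -1.410000 + (0.48/2)·(-0.126900 + (-0.132382)) = -1.472228
t=0.480000, y=-1.472228:
  k1 = f(0.480000, -1.472228) = -0.132500
  k2 = f(0.960000, -1.535828) = -0.138225
  y ← -1.472228 + (0.48/2)·(-0.132500 + (-0.138225)) = -1.537202
t=0.960000, y=-1.537202:
  k1 = f(0.960000, -1.537202) = -0.138348
  k2 = f(1.440000, -1.603609) = -0.144325
  y ← -1.537202 + (0.48/2)·(-0.138348 + (-0.144325)) = -1.605043
y(1.44) ≈ -1.6050

-1.6050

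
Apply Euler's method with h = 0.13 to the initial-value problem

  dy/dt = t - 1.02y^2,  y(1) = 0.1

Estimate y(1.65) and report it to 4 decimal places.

0.7999

Euler: y_{n+1} = y_n + h·f(t_n, y_n).
t=1.000000, y=0.100000: f=0.989800 → y ← 0.100000 + 0.13·0.989800 = 0.228674
t=1.130000, y=0.228674: f=1.076662 → y ← 0.228674 + 0.13·1.076662 = 0.368640
t=1.260000, y=0.368640: f=1.121387 → y ← 0.368640 + 0.13·1.121387 = 0.514420
t=1.390000, y=0.514420: f=1.120079 → y ← 0.514420 + 0.13·1.120079 = 0.660031
t=1.520000, y=0.660031: f=1.075647 → y ← 0.660031 + 0.13·1.075647 = 0.799865
y(1.65) ≈ 0.7999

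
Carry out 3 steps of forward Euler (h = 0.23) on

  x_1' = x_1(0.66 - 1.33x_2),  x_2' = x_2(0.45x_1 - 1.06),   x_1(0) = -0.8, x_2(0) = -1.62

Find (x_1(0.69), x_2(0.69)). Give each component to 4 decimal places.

Euler on (x_1,x_2): x_1_{n+1} = x_1_n + h·x_1', x_2_{n+1} = x_2_n + h·x_2'.
0.000000: (-0.800000, -1.620000); f=(-2.251680, 2.300400) → (-1.317886, -1.090908)
0.230000: (-1.317886, -1.090908); f=(-2.781936, 1.803324) → (-1.957732, -0.676143)
0.460000: (-1.957732, -0.676143); f=(-3.052634, 1.312380) → (-2.659838, -0.374296)
(x_1(0.69), x_2(0.69)) ≈ (-2.6598, -0.3743)

-2.6598, -0.3743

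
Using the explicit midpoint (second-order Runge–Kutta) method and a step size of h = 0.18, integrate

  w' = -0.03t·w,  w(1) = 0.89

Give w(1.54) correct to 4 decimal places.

Midpoint: k1 = f(t_n, w_n); k2 = f(t_n + h/2, w_n + (h/2)·k1); w_{n+1} = w_n + h·k2.
t=1.000000, w=0.890000:
  k1 = f(1.000000, 0.890000) = -0.026700
  k2 = f(1.090000, 0.887597) = -0.029024
  w ← 0.890000 + 0.18·(-0.029024) = 0.884776
t=1.180000, w=0.884776:
  k1 = f(1.180000, 0.884776) = -0.031321
  k2 = f(1.270000, 0.881957) = -0.033603
  w ← 0.884776 + 0.18·(-0.033603) = 0.878727
t=1.360000, w=0.878727:
  k1 = f(1.360000, 0.878727) = -0.035852
  k2 = f(1.450000, 0.875500) = -0.038084
  w ← 0.878727 + 0.18·(-0.038084) = 0.871872
w(1.54) ≈ 0.8719

0.8719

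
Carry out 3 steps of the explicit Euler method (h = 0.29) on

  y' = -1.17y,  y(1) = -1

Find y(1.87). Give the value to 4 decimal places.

-0.2884

Euler: y_{n+1} = y_n + h·f(s_n, y_n).
s=1.000000, y=-1.000000: f=1.170000 → y ← -1.000000 + 0.29·1.170000 = -0.660700
s=1.290000, y=-0.660700: f=0.773019 → y ← -0.660700 + 0.29·0.773019 = -0.436524
s=1.580000, y=-0.436524: f=0.510734 → y ← -0.436524 + 0.29·0.510734 = -0.288412
y(1.87) ≈ -0.2884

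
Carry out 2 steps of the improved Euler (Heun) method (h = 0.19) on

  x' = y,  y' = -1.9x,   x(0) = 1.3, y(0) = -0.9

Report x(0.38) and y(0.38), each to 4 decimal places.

Heun on (x,y): k1 = f(t_n, state_n); k2 = f(t_n + h, state_n + h·k1); state_{n+1} = state_n + (h/2)·(k1 + k2).
0.000000: (1.300000, -0.900000)
  k1 = (-0.900000, -2.470000)
  predictor → (1.129000, -1.369300)
  k2 = (-1.369300, -2.145100)
  → (1.084417, -1.338434)
0.190000: (1.084417, -1.338434)
  k1 = (-1.338434, -2.060391)
  predictor → (0.830114, -1.729909)
  k2 = (-1.729909, -1.577216)
  → (0.792924, -1.684007)
(x(0.38), y(0.38)) ≈ (0.7929, -1.6840)

0.7929, -1.6840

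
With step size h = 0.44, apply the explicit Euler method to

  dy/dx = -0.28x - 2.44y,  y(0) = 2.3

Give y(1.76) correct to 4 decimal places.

-0.1549

Euler: y_{n+1} = y_n + h·f(x_n, y_n).
x=0.000000, y=2.300000: f=-5.612000 → y ← 2.300000 + 0.44·(-5.612000) = -0.169280
x=0.440000, y=-0.169280: f=0.289843 → y ← -0.169280 + 0.44·0.289843 = -0.041749
x=0.880000, y=-0.041749: f=-0.144532 → y ← -0.041749 + 0.44·(-0.144532) = -0.105343
x=1.320000, y=-0.105343: f=-0.112562 → y ← -0.105343 + 0.44·(-0.112562) = -0.154871
y(1.76) ≈ -0.1549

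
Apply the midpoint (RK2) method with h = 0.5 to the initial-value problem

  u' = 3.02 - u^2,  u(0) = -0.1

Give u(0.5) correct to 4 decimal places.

1.1971

Midpoint: k1 = f(s_n, u_n); k2 = f(s_n + h/2, u_n + (h/2)·k1); u_{n+1} = u_n + h·k2.
s=0.000000, u=-0.100000:
  k1 = f(0.000000, -0.100000) = 3.010000
  k2 = f(0.250000, 0.652500) = 2.594244
  u ← -0.100000 + 0.5·2.594244 = 1.197122
u(0.5) ≈ 1.1971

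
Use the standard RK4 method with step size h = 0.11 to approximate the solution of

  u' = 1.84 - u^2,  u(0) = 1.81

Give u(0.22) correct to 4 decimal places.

1.5887

RK4: k1 = f(t_n, u_n); k2 = f(t_n + h/2, u_n + (h/2)·k1); k3 = f(t_n + h/2, u_n + (h/2)·k2); k4 = f(t_n + h, u_n + h·k3); u_{n+1} = u_n + (h/6)·(k1 + 2k2 + 2k3 + k4).
t=0.000000, u=1.810000:
  k1 = f(0.000000, 1.810000) = -1.436100
  k2 = f(0.055000, 1.731015) = -1.156411
  k3 = f(0.055000, 1.746397) = -1.209904
  k4 = f(0.110000, 1.676911) = -0.972029
  u ← 1.810000 + (0.11/6)·(k1 + 2k2 + 2k3 + k4) = 1.679086
t=0.110000, u=1.679086:
  k1 = f(0.110000, 1.679086) = -0.979330
  k2 = f(0.165000, 1.625223) = -0.801350
  k3 = f(0.165000, 1.635012) = -0.833264
  k4 = f(0.220000, 1.587427) = -0.679925
  u ← 1.679086 + (0.11/6)·(k1 + 2k2 + 2k3 + k4) = 1.588731
u(0.22) ≈ 1.5887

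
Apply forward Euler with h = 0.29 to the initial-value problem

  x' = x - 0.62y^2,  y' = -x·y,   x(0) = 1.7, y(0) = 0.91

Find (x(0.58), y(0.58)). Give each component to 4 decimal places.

2.5986, 0.1879

Euler on (x,y): x_{n+1} = x_n + h·x', y_{n+1} = y_n + h·y'.
0.000000: (1.700000, 0.910000); f=(1.186578, -1.547000) → (2.044108, 0.461370)
0.290000: (2.044108, 0.461370); f=(1.912133, -0.943090) → (2.598626, 0.187874)
(x(0.58), y(0.58)) ≈ (2.5986, 0.1879)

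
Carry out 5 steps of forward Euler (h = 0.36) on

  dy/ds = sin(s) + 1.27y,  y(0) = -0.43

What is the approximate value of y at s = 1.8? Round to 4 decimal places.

Euler: y_{n+1} = y_n + h·f(s_n, y_n).
s=0.000000, y=-0.430000: f=-0.546100 → y ← -0.430000 + 0.36·(-0.546100) = -0.626596
s=0.360000, y=-0.626596: f=-0.443503 → y ← -0.626596 + 0.36·(-0.443503) = -0.786257
s=0.720000, y=-0.786257: f=-0.339162 → y ← -0.786257 + 0.36·(-0.339162) = -0.908355
s=1.080000, y=-0.908355: f=-0.271653 → y ← -0.908355 + 0.36·(-0.271653) = -1.006150
s=1.440000, y=-1.006150: f=-0.286353 → y ← -1.006150 + 0.36·(-0.286353) = -1.109237
y(1.8) ≈ -1.1092

-1.1092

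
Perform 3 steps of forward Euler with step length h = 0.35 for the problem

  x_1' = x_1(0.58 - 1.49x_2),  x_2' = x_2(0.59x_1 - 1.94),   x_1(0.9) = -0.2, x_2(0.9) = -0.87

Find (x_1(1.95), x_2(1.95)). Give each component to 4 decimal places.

Euler on (x_1,x_2): x_1_{n+1} = x_1_n + h·x_1', x_2_{n+1} = x_2_n + h·x_2'.
0.900000: (-0.200000, -0.870000); f=(-0.375260, 1.790460) → (-0.331341, -0.243339)
1.250000: (-0.331341, -0.243339); f=(-0.312314, 0.519648) → (-0.440651, -0.061462)
1.600000: (-0.440651, -0.061462); f=(-0.295932, 0.135216) → (-0.544227, -0.014137)
(x_1(1.95), x_2(1.95)) ≈ (-0.5442, -0.0141)

-0.5442, -0.0141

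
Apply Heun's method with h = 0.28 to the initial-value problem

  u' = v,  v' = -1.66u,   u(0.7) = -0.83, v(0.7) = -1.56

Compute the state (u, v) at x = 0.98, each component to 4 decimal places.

-1.2128, -1.0727

Heun on (u,v): k1 = f(x_n, state_n); k2 = f(x_n + h, state_n + h·k1); state_{n+1} = state_n + (h/2)·(k1 + k2).
0.700000: (-0.830000, -1.560000)
  k1 = (-1.560000, 1.377800)
  predictor → (-1.266800, -1.174216)
  k2 = (-1.174216, 2.102888)
  → (-1.212790, -1.072704)
(u(0.98), v(0.98)) ≈ (-1.2128, -1.0727)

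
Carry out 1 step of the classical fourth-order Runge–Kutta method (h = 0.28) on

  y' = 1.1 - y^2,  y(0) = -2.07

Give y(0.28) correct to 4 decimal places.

RK4: k1 = f(t_n, y_n); k2 = f(t_n + h/2, y_n + (h/2)·k1); k3 = f(t_n + h/2, y_n + (h/2)·k2); k4 = f(t_n + h, y_n + h·k3); y_{n+1} = y_n + (h/6)·(k1 + 2k2 + 2k3 + k4).
t=0.000000, y=-2.070000:
  k1 = f(0.000000, -2.070000) = -3.184900
  k2 = f(0.140000, -2.515886) = -5.229682
  k3 = f(0.140000, -2.802156) = -6.752076
  k4 = f(0.280000, -3.960581) = -14.586203
  y ← -2.070000 + (0.28/6)·(k1 + 2k2 + 2k3 + k4) = -4.017616
y(0.28) ≈ -4.0176

-4.0176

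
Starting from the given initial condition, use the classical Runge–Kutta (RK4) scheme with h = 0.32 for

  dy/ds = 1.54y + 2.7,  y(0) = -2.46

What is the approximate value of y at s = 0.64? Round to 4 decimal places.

RK4: k1 = f(s_n, y_n); k2 = f(s_n + h/2, y_n + (h/2)·k1); k3 = f(s_n + h/2, y_n + (h/2)·k2); k4 = f(s_n + h, y_n + h·k3); y_{n+1} = y_n + (h/6)·(k1 + 2k2 + 2k3 + k4).
s=0.000000, y=-2.460000:
  k1 = f(0.000000, -2.460000) = -1.088400
  k2 = f(0.160000, -2.634144) = -1.356582
  k3 = f(0.160000, -2.677053) = -1.422662
  k4 = f(0.320000, -2.915252) = -1.789488
  y ← -2.460000 + (0.32/6)·(k1 + 2k2 + 2k3 + k4) = -2.909940
s=0.320000, y=-2.909940:
  k1 = f(0.320000, -2.909940) = -1.781308
  k2 = f(0.480000, -3.194949) = -2.220222
  k3 = f(0.480000, -3.265175) = -2.328370
  k4 = f(0.640000, -3.655018) = -2.928728
  y ← -2.909940 + (0.32/6)·(k1 + 2k2 + 2k3 + k4) = -3.646325
y(0.64) ≈ -3.6463

-3.6463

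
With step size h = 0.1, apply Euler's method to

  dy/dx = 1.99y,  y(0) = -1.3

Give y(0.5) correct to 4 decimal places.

-3.2214

Euler: y_{n+1} = y_n + h·f(x_n, y_n).
x=0.000000, y=-1.300000: f=-2.587000 → y ← -1.300000 + 0.1·(-2.587000) = -1.558700
x=0.100000, y=-1.558700: f=-3.101813 → y ← -1.558700 + 0.1·(-3.101813) = -1.868881
x=0.200000, y=-1.868881: f=-3.719074 → y ← -1.868881 + 0.1·(-3.719074) = -2.240789
x=0.300000, y=-2.240789: f=-4.459169 → y ← -2.240789 + 0.1·(-4.459169) = -2.686706
x=0.400000, y=-2.686706: f=-5.346544 → y ← -2.686706 + 0.1·(-5.346544) = -3.221360
y(0.5) ≈ -3.2214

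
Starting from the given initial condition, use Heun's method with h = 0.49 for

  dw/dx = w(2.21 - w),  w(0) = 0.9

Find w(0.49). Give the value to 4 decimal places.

1.4540

Heun: k1 = f(x_n, w_n); k2 = f(x_n + h, w_n + h·k1); w_{n+1} = w_n + (h/2)·(k1 + k2).
x=0.000000, w=0.900000:
  k1 = f(0.000000, 0.900000) = 1.179000
  k2 = f(0.490000, 1.477710) = 1.082112
  w ← 0.900000 + (0.49/2)·(1.179000 + 1.082112) = 1.453973
w(0.49) ≈ 1.4540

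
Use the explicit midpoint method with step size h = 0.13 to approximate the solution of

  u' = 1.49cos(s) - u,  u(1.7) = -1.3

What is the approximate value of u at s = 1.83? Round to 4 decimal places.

-1.1777

Midpoint: k1 = f(s_n, u_n); k2 = f(s_n + h/2, u_n + (h/2)·k1); u_{n+1} = u_n + h·k2.
s=1.700000, u=-1.300000:
  k1 = f(1.700000, -1.300000) = 1.108022
  k2 = f(1.765000, -1.227979) = 0.940431
  u ← -1.300000 + 0.13·0.940431 = -1.177744
u(1.83) ≈ -1.1777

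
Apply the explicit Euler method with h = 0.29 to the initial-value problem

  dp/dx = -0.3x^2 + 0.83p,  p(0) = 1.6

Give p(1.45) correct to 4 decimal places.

Euler: p_{n+1} = p_n + h·f(x_n, p_n).
x=0.000000, p=1.600000: f=1.328000 → p ← 1.600000 + 0.29·1.328000 = 1.985120
x=0.290000, p=1.985120: f=1.622420 → p ← 1.985120 + 0.29·1.622420 = 2.455622
x=0.580000, p=2.455622: f=1.937246 → p ← 2.455622 + 0.29·1.937246 = 3.017423
x=0.870000, p=3.017423: f=2.277391 → p ← 3.017423 + 0.29·2.277391 = 3.677866
x=1.160000, p=3.677866: f=2.648949 → p ← 3.677866 + 0.29·2.648949 = 4.446062
p(1.45) ≈ 4.4461

4.4461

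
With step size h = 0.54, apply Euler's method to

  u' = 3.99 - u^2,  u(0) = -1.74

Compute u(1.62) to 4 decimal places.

2.2756

Euler: u_{n+1} = u_n + h·f(x_n, u_n).
x=0.000000, u=-1.740000: f=0.962400 → u ← -1.740000 + 0.54·0.962400 = -1.220304
x=0.540000, u=-1.220304: f=2.500858 → u ← -1.220304 + 0.54·2.500858 = 0.130159
x=1.080000, u=0.130159: f=3.973059 → u ← 0.130159 + 0.54·3.973059 = 2.275611
u(1.62) ≈ 2.2756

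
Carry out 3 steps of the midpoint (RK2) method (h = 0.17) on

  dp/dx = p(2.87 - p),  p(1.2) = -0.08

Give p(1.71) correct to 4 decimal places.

Midpoint: k1 = f(x_n, p_n); k2 = f(x_n + h/2, p_n + (h/2)·k1); p_{n+1} = p_n + h·k2.
x=1.200000, p=-0.080000:
  k1 = f(1.200000, -0.080000) = -0.236000
  k2 = f(1.285000, -0.100060) = -0.297184
  p ← -0.080000 + 0.17·(-0.297184) = -0.130521
x=1.370000, p=-0.130521:
  k1 = f(1.370000, -0.130521) = -0.391632
  k2 = f(1.455000, -0.163810) = -0.496969
  p ← -0.130521 + 0.17·(-0.496969) = -0.215006
x=1.540000, p=-0.215006:
  k1 = f(1.540000, -0.215006) = -0.663295
  k2 = f(1.625000, -0.271386) = -0.852528
  p ← -0.215006 + 0.17·(-0.852528) = -0.359936
p(1.71) ≈ -0.3599

-0.3599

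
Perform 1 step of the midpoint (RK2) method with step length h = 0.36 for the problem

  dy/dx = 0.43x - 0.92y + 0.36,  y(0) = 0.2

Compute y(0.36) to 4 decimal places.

Midpoint: k1 = f(x_n, y_n); k2 = f(x_n + h/2, y_n + (h/2)·k1); y_{n+1} = y_n + h·k2.
x=0.000000, y=0.200000:
  k1 = f(0.000000, 0.200000) = 0.176000
  k2 = f(0.180000, 0.231680) = 0.224254
  y ← 0.200000 + 0.36·0.224254 = 0.280732
y(0.36) ≈ 0.2807

0.2807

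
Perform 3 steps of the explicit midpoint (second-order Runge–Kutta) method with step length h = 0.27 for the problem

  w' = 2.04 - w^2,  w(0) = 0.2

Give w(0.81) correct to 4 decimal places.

1.2119

Midpoint: k1 = f(x_n, w_n); k2 = f(x_n + h/2, w_n + (h/2)·k1); w_{n+1} = w_n + h·k2.
x=0.000000, w=0.200000:
  k1 = f(0.000000, 0.200000) = 2.000000
  k2 = f(0.135000, 0.470000) = 1.819100
  w ← 0.200000 + 0.27·1.819100 = 0.691157
x=0.270000, w=0.691157:
  k1 = f(0.270000, 0.691157) = 1.562302
  k2 = f(0.405000, 0.902068) = 1.226274
  w ← 0.691157 + 0.27·1.226274 = 1.022251
x=0.540000, w=1.022251:
  k1 = f(0.540000, 1.022251) = 0.995003
  k2 = f(0.675000, 1.156576) = 0.702331
  w ← 1.022251 + 0.27·0.702331 = 1.211880
w(0.81) ≈ 1.2119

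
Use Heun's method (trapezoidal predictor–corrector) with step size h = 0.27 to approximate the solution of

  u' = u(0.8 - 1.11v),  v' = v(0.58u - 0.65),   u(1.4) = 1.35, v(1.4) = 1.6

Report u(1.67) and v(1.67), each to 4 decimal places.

Heun on (u,v): k1 = f(s_n, state_n); k2 = f(s_n + h, state_n + h·k1); state_{n+1} = state_n + (h/2)·(k1 + k2).
1.400000: (1.350000, 1.600000)
  k1 = (-1.317600, 0.212800)
  predictor → (0.994248, 1.657456)
  k2 = (-1.033795, -0.121551)
  → (1.032562, 1.612319)
(u(1.67), v(1.67)) ≈ (1.0326, 1.6123)

1.0326, 1.6123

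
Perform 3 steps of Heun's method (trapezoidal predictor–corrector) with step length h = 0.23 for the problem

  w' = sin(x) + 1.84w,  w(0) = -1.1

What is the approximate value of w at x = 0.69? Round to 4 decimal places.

Heun: k1 = f(x_n, w_n); k2 = f(x_n + h, w_n + h·k1); w_{n+1} = w_n + (h/2)·(k1 + k2).
x=0.000000, w=-1.100000:
  k1 = f(0.000000, -1.100000) = -2.024000
  k2 = f(0.230000, -1.565520) = -2.652579
  w ← -1.100000 + (0.23/2)·(-2.024000 + (-2.652579)) = -1.637807
x=0.230000, w=-1.637807:
  k1 = f(0.230000, -1.637807) = -2.785587
  k2 = f(0.460000, -2.278492) = -3.748476
  w ← -1.637807 + (0.23/2)·(-2.785587 + (-3.748476)) = -2.389224
x=0.460000, w=-2.389224:
  k1 = f(0.460000, -2.389224) = -3.952224
  k2 = f(0.690000, -3.298235) = -5.432216
  w ← -2.389224 + (0.23/2)·(-3.952224 + (-5.432216)) = -3.468434
w(0.69) ≈ -3.4684

-3.4684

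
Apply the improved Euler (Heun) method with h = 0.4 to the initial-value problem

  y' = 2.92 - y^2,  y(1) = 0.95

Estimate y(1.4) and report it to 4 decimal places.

1.3201

Heun: k1 = f(s_n, y_n); k2 = f(s_n + h, y_n + h·k1); y_{n+1} = y_n + (h/2)·(k1 + k2).
s=1.000000, y=0.950000:
  k1 = f(1.000000, 0.950000) = 2.017500
  k2 = f(1.400000, 1.757000) = -0.167049
  y ← 0.950000 + (0.4/2)·(2.017500 + (-0.167049)) = 1.320090
y(1.4) ≈ 1.3201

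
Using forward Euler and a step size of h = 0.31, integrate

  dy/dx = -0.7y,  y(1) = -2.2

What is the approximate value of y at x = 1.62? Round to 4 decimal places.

-1.3488

Euler: y_{n+1} = y_n + h·f(x_n, y_n).
x=1.000000, y=-2.200000: f=1.540000 → y ← -2.200000 + 0.31·1.540000 = -1.722600
x=1.310000, y=-1.722600: f=1.205820 → y ← -1.722600 + 0.31·1.205820 = -1.348796
y(1.62) ≈ -1.3488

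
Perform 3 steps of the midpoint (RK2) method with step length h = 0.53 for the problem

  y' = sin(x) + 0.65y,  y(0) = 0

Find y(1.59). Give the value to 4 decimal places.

1.4632

Midpoint: k1 = f(x_n, y_n); k2 = f(x_n + h/2, y_n + (h/2)·k1); y_{n+1} = y_n + h·k2.
x=0.000000, y=0.000000:
  k1 = f(0.000000, 0.000000) = 0.000000
  k2 = f(0.265000, 0.000000) = 0.261909
  y ← 0.000000 + 0.53·0.261909 = 0.138812
x=0.530000, y=0.138812:
  k1 = f(0.530000, 0.138812) = 0.595761
  k2 = f(0.795000, 0.296689) = 0.906711
  y ← 0.138812 + 0.53·0.906711 = 0.619369
x=1.060000, y=0.619369:
  k1 = f(1.060000, 0.619369) = 1.274945
  k2 = f(1.325000, 0.957229) = 1.592143
  y ← 0.619369 + 0.53·1.592143 = 1.463205
y(1.59) ≈ 1.4632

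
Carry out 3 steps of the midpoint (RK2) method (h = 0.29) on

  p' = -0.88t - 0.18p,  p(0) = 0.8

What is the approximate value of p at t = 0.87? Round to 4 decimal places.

0.3661

Midpoint: k1 = f(t_n, p_n); k2 = f(t_n + h/2, p_n + (h/2)·k1); p_{n+1} = p_n + h·k2.
t=0.000000, p=0.800000:
  k1 = f(0.000000, 0.800000) = -0.144000
  k2 = f(0.145000, 0.779120) = -0.267842
  p ← 0.800000 + 0.29·(-0.267842) = 0.722326
t=0.290000, p=0.722326:
  k1 = f(0.290000, 0.722326) = -0.385219
  k2 = f(0.435000, 0.666469) = -0.502764
  p ← 0.722326 + 0.29·(-0.502764) = 0.576524
t=0.580000, p=0.576524:
  k1 = f(0.580000, 0.576524) = -0.614174
  k2 = f(0.725000, 0.487469) = -0.725744
  p ← 0.576524 + 0.29·(-0.725744) = 0.366058
p(0.87) ≈ 0.3661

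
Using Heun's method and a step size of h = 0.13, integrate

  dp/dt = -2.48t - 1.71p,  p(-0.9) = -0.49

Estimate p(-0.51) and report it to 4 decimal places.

Heun: k1 = f(t_n, p_n); k2 = f(t_n + h, p_n + h·k1); p_{n+1} = p_n + (h/2)·(k1 + k2).
t=-0.900000, p=-0.490000:
  k1 = f(-0.900000, -0.490000) = 3.069900
  k2 = f(-0.770000, -0.090913) = 2.065061
  p ← -0.490000 + (0.13/2)·(3.069900 + 2.065061) = -0.156228
t=-0.770000, p=-0.156228:
  k1 = f(-0.770000, -0.156228) = 2.176749
  k2 = f(-0.640000, 0.126750) = 1.370458
  p ← -0.156228 + (0.13/2)·(2.176749 + 1.370458) = 0.074341
t=-0.640000, p=0.074341:
  k1 = f(-0.640000, 0.074341) = 1.460077
  k2 = f(-0.510000, 0.264151) = 0.813102
  p ← 0.074341 + (0.13/2)·(1.460077 + 0.813102) = 0.222098
p(-0.51) ≈ 0.2221

0.2221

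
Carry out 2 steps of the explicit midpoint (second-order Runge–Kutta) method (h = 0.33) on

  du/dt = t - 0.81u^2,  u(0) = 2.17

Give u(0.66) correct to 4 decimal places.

Midpoint: k1 = f(t_n, u_n); k2 = f(t_n + h/2, u_n + (h/2)·k1); u_{n+1} = u_n + h·k2.
t=0.000000, u=2.170000:
  k1 = f(0.000000, 2.170000) = -3.814209
  k2 = f(0.165000, 1.540656) = -1.757632
  u ← 2.170000 + 0.33·(-1.757632) = 1.589982
t=0.330000, u=1.589982:
  k1 = f(0.330000, 1.589982) = -1.717713
  k2 = f(0.495000, 1.306559) = -0.887748
  u ← 1.589982 + 0.33·(-0.887748) = 1.297025
u(0.66) ≈ 1.2970

1.2970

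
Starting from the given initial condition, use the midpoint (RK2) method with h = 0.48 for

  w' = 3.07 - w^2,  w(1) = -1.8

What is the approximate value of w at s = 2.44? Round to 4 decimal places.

-7.4804

Midpoint: k1 = f(s_n, w_n); k2 = f(s_n + h/2, w_n + (h/2)·k1); w_{n+1} = w_n + h·k2.
s=1.000000, w=-1.800000:
  k1 = f(1.000000, -1.800000) = -0.170000
  k2 = f(1.240000, -1.840800) = -0.318545
  w ← -1.800000 + 0.48·(-0.318545) = -1.952901
s=1.480000, w=-1.952901:
  k1 = f(1.480000, -1.952901) = -0.743824
  k2 = f(1.720000, -2.131419) = -1.472948
  w ← -1.952901 + 0.48·(-1.472948) = -2.659916
s=1.960000, w=-2.659916:
  k1 = f(1.960000, -2.659916) = -4.005155
  k2 = f(2.200000, -3.621154) = -10.042753
  w ← -2.659916 + 0.48·(-10.042753) = -7.480438
w(2.44) ≈ -7.4804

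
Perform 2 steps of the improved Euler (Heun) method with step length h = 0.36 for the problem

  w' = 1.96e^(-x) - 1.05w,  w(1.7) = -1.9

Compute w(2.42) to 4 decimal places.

Heun: k1 = f(x_n, w_n); k2 = f(x_n + h, w_n + h·k1); w_{n+1} = w_n + (h/2)·(k1 + k2).
x=1.700000, w=-1.900000:
  k1 = f(1.700000, -1.900000) = 2.353060
  k2 = f(2.060000, -1.052899) = 1.355353
  w ← -1.900000 + (0.36/2)·(2.353060 + 1.355353) = -1.232486
x=2.060000, w=-1.232486:
  k1 = f(2.060000, -1.232486) = 1.543920
  k2 = f(2.420000, -0.676675) = 0.884795
  w ← -1.232486 + (0.36/2)·(1.543920 + 0.884795) = -0.795317
w(2.42) ≈ -0.7953

-0.7953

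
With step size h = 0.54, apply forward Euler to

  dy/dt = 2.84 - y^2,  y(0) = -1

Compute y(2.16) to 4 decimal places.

1.5827

Euler: y_{n+1} = y_n + h·f(t_n, y_n).
t=0.000000, y=-1.000000: f=1.840000 → y ← -1.000000 + 0.54·1.840000 = -0.006400
t=0.540000, y=-0.006400: f=2.839959 → y ← -0.006400 + 0.54·2.839959 = 1.527178
t=1.080000, y=1.527178: f=0.507728 → y ← 1.527178 + 0.54·0.507728 = 1.801351
t=1.620000, y=1.801351: f=-0.404865 → y ← 1.801351 + 0.54·(-0.404865) = 1.582724
y(2.16) ≈ 1.5827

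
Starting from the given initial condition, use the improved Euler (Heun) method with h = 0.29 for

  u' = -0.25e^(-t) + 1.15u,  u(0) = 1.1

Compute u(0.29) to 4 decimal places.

1.4526

Heun: k1 = f(t_n, u_n); k2 = f(t_n + h, u_n + h·k1); u_{n+1} = u_n + (h/2)·(k1 + k2).
t=0.000000, u=1.100000:
  k1 = f(0.000000, 1.100000) = 1.015000
  k2 = f(0.290000, 1.394350) = 1.416437
  u ← 1.100000 + (0.29/2)·(1.015000 + 1.416437) = 1.452558
u(0.29) ≈ 1.4526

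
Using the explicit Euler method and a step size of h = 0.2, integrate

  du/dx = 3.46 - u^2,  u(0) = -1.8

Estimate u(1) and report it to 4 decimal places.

Euler: u_{n+1} = u_n + h·f(x_n, u_n).
x=0.000000, u=-1.800000: f=0.220000 → u ← -1.800000 + 0.2·0.220000 = -1.756000
x=0.200000, u=-1.756000: f=0.376464 → u ← -1.756000 + 0.2·0.376464 = -1.680707
x=0.400000, u=-1.680707: f=0.635223 → u ← -1.680707 + 0.2·0.635223 = -1.553663
x=0.600000, u=-1.553663: f=1.046133 → u ← -1.553663 + 0.2·1.046133 = -1.344436
x=0.800000, u=-1.344436: f=1.652492 → u ← -1.344436 + 0.2·1.652492 = -1.013938
u(1) ≈ -1.0139

-1.0139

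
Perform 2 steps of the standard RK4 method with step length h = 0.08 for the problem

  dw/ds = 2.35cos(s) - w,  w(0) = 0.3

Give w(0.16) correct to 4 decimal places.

RK4: k1 = f(s_n, w_n); k2 = f(s_n + h/2, w_n + (h/2)·k1); k3 = f(s_n + h/2, w_n + (h/2)·k2); k4 = f(s_n + h, w_n + h·k3); w_{n+1} = w_n + (h/6)·(k1 + 2k2 + 2k3 + k4).
s=0.000000, w=0.300000:
  k1 = f(0.000000, 0.300000) = 2.050000
  k2 = f(0.040000, 0.382000) = 1.966120
  k3 = f(0.040000, 0.378645) = 1.969475
  k4 = f(0.080000, 0.457558) = 1.884926
  w ← 0.300000 + (0.08/6)·(k1 + 2k2 + 2k3 + k4) = 0.457415
s=0.080000, w=0.457415:
  k1 = f(0.080000, 0.457415) = 1.885069
  k2 = f(0.120000, 0.532818) = 1.800283
  k3 = f(0.120000, 0.529426) = 1.803674
  k4 = f(0.160000, 0.601709) = 1.718275
  w ← 0.457415 + (0.08/6)·(k1 + 2k2 + 2k3 + k4) = 0.601565
w(0.16) ≈ 0.6016

0.6016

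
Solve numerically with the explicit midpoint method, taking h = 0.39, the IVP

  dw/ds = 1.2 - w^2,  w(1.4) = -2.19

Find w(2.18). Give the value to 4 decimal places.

Midpoint: k1 = f(s_n, w_n); k2 = f(s_n + h/2, w_n + (h/2)·k1); w_{n+1} = w_n + h·k2.
s=1.400000, w=-2.190000:
  k1 = f(1.400000, -2.190000) = -3.596100
  k2 = f(1.595000, -2.891240) = -7.159266
  w ← -2.190000 + 0.39·(-7.159266) = -4.982114
s=1.790000, w=-4.982114:
  k1 = f(1.790000, -4.982114) = -23.621457
  k2 = f(1.985000, -9.588298) = -90.735454
  w ← -4.982114 + 0.39·(-90.735454) = -40.368941
w(2.18) ≈ -40.3689

-40.3689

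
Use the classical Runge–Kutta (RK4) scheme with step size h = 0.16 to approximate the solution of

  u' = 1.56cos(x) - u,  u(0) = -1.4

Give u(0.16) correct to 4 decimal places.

RK4: k1 = f(x_n, u_n); k2 = f(x_n + h/2, u_n + (h/2)·k1); k3 = f(x_n + h/2, u_n + (h/2)·k2); k4 = f(x_n + h, u_n + h·k3); u_{n+1} = u_n + (h/6)·(k1 + 2k2 + 2k3 + k4).
x=0.000000, u=-1.400000:
  k1 = f(0.000000, -1.400000) = 2.960000
  k2 = f(0.080000, -1.163200) = 2.718211
  k3 = f(0.080000, -1.182543) = 2.737554
  k4 = f(0.160000, -0.961991) = 2.502066
  u ← -1.400000 + (0.16/6)·(k1 + 2k2 + 2k3 + k4) = -0.963371
u(0.16) ≈ -0.9634

-0.9634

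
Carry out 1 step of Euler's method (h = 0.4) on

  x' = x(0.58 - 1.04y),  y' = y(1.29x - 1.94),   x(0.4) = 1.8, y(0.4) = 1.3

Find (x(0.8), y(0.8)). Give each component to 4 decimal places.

1.2442, 1.4986

Euler on (x,y): x_{n+1} = x_n + h·x', y_{n+1} = y_n + h·y'.
0.400000: (1.800000, 1.300000); f=(-1.389600, 0.496600) → (1.244160, 1.498640)
(x(0.8), y(0.8)) ≈ (1.2442, 1.4986)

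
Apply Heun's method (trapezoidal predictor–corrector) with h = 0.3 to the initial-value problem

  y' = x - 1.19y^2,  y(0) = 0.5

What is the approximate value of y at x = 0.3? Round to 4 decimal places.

Heun: k1 = f(x_n, y_n); k2 = f(x_n + h, y_n + h·k1); y_{n+1} = y_n + (h/2)·(k1 + k2).
x=0.000000, y=0.500000:
  k1 = f(0.000000, 0.500000) = -0.297500
  k2 = f(0.300000, 0.410750) = 0.099228
  y ← 0.500000 + (0.3/2)·(-0.297500 + 0.099228) = 0.470259
y(0.3) ≈ 0.4703

0.4703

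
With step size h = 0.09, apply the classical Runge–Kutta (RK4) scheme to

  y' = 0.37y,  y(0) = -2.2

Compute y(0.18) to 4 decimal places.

-2.3515

RK4: k1 = f(t_n, y_n); k2 = f(t_n + h/2, y_n + (h/2)·k1); k3 = f(t_n + h/2, y_n + (h/2)·k2); k4 = f(t_n + h, y_n + h·k3); y_{n+1} = y_n + (h/6)·(k1 + 2k2 + 2k3 + k4).
t=0.000000, y=-2.200000:
  k1 = f(0.000000, -2.200000) = -0.814000
  k2 = f(0.045000, -2.236630) = -0.827553
  k3 = f(0.045000, -2.237240) = -0.827779
  k4 = f(0.090000, -2.274500) = -0.841565
  y ← -2.200000 + (0.09/6)·(k1 + 2k2 + 2k3 + k4) = -2.274493
t=0.090000, y=-2.274493:
  k1 = f(0.090000, -2.274493) = -0.841563
  k2 = f(0.135000, -2.312364) = -0.855575
  k3 = f(0.135000, -2.312994) = -0.855808
  k4 = f(0.180000, -2.351516) = -0.870061
  y ← -2.274493 + (0.09/6)·(k1 + 2k2 + 2k3 + k4) = -2.351509
y(0.18) ≈ -2.3515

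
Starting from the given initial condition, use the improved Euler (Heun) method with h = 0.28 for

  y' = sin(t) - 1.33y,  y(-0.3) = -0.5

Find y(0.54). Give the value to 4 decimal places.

Heun: k1 = f(t_n, y_n); k2 = f(t_n + h, y_n + h·k1); y_{n+1} = y_n + (h/2)·(k1 + k2).
t=-0.300000, y=-0.500000:
  k1 = f(-0.300000, -0.500000) = 0.369480
  k2 = f(-0.020000, -0.396546) = 0.507407
  y ← -0.500000 + (0.28/2)·(0.369480 + 0.507407) = -0.377236
t=-0.020000, y=-0.377236:
  k1 = f(-0.020000, -0.377236) = 0.481725
  k2 = f(0.260000, -0.242353) = 0.579410
  y ← -0.377236 + (0.28/2)·(0.481725 + 0.579410) = -0.228677
t=0.260000, y=-0.228677:
  k1 = f(0.260000, -0.228677) = 0.561221
  k2 = f(0.540000, -0.071535) = 0.609278
  y ← -0.228677 + (0.28/2)·(0.561221 + 0.609278) = -0.064807
y(0.54) ≈ -0.0648

-0.0648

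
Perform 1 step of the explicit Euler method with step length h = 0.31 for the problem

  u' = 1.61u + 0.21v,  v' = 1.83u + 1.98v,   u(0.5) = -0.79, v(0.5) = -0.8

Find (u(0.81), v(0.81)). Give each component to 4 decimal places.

Euler on (u,v): u_{n+1} = u_n + h·u', v_{n+1} = v_n + h·v'.
0.500000: (-0.790000, -0.800000); f=(-1.439900, -3.029700) → (-1.236369, -1.739207)
(u(0.81), v(0.81)) ≈ (-1.2364, -1.7392)

-1.2364, -1.7392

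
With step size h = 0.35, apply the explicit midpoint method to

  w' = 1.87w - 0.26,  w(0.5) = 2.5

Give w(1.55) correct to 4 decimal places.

15.5453

Midpoint: k1 = f(x_n, w_n); k2 = f(x_n + h/2, w_n + (h/2)·k1); w_{n+1} = w_n + h·k2.
x=0.500000, w=2.500000:
  k1 = f(0.500000, 2.500000) = 4.415000
  k2 = f(0.675000, 3.272625) = 5.859809
  w ← 2.500000 + 0.35·5.859809 = 4.550933
x=0.850000, w=4.550933:
  k1 = f(0.850000, 4.550933) = 8.250245
  k2 = f(1.025000, 5.994726) = 10.950137
  w ← 4.550933 + 0.35·10.950137 = 8.383481
x=1.200000, w=8.383481:
  k1 = f(1.200000, 8.383481) = 15.417110
  k2 = f(1.375000, 11.081475) = 20.462359
  w ← 8.383481 + 0.35·20.462359 = 15.545307
w(1.55) ≈ 15.5453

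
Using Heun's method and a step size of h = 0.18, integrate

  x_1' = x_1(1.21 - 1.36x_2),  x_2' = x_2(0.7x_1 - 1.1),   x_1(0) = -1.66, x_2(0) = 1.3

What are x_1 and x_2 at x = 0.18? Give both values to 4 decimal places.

Heun on (x_1,x_2): k1 = f(x_n, state_n); k2 = f(x_n + h, state_n + h·k1); state_{n+1} = state_n + (h/2)·(k1 + k2).
0.000000: (-1.660000, 1.300000)
  k1 = (0.926280, -2.940600)
  predictor → (-1.493270, 0.770692)
  k2 = (-0.241699, -1.653357)
  → (-1.598388, 0.886544)
(x_1(0.18), x_2(0.18)) ≈ (-1.5984, 0.8865)

-1.5984, 0.8865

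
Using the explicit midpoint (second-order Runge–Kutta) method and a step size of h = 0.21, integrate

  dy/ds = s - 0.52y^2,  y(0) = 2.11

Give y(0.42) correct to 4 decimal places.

Midpoint: k1 = f(s_n, y_n); k2 = f(s_n + h/2, y_n + (h/2)·k1); y_{n+1} = y_n + h·k2.
s=0.000000, y=2.110000:
  k1 = f(0.000000, 2.110000) = -2.315092
  k2 = f(0.105000, 1.866915) = -1.707394
  y ← 2.110000 + 0.21·(-1.707394) = 1.751447
s=0.210000, y=1.751447:
  k1 = f(0.210000, 1.751447) = -1.385135
  k2 = f(0.315000, 1.606008) = -1.026216
  y ← 1.751447 + 0.21·(-1.026216) = 1.535942
y(0.42) ≈ 1.5359

1.5359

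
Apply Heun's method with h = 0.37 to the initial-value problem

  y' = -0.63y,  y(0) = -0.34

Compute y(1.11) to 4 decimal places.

-0.1702

Heun: k1 = f(x_n, y_n); k2 = f(x_n + h, y_n + h·k1); y_{n+1} = y_n + (h/2)·(k1 + k2).
x=0.000000, y=-0.340000:
  k1 = f(0.000000, -0.340000) = 0.214200
  k2 = f(0.370000, -0.260746) = 0.164270
  y ← -0.340000 + (0.37/2)·(0.214200 + 0.164270) = -0.269983
x=0.370000, y=-0.269983:
  k1 = f(0.370000, -0.269983) = 0.170089
  k2 = f(0.740000, -0.207050) = 0.130442
  y ← -0.269983 + (0.37/2)·(0.170089 + 0.130442) = -0.214385
x=0.740000, y=-0.214385:
  k1 = f(0.740000, -0.214385) = 0.135062
  k2 = f(1.110000, -0.164412) = 0.103579
  y ← -0.214385 + (0.37/2)·(0.135062 + 0.103579) = -0.170236
y(1.11) ≈ -0.1702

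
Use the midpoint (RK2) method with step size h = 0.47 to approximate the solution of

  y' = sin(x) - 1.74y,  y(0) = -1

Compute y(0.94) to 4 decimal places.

Midpoint: k1 = f(x_n, y_n); k2 = f(x_n + h/2, y_n + (h/2)·k1); y_{n+1} = y_n + h·k2.
x=0.000000, y=-1.000000:
  k1 = f(0.000000, -1.000000) = 1.740000
  k2 = f(0.235000, -0.591100) = 1.261357
  y ← -1.000000 + 0.47·1.261357 = -0.407162
x=0.470000, y=-0.407162:
  k1 = f(0.470000, -0.407162) = 1.161349
  k2 = f(0.705000, -0.134245) = 0.881621
  y ← -0.407162 + 0.47·0.881621 = 0.007199
y(0.94) ≈ 0.0072

0.0072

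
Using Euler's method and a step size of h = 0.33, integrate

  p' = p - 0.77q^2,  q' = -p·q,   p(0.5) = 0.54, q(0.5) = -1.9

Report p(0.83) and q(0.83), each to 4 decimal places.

-0.1991, -1.5614

Euler on (p,q): p_{n+1} = p_n + h·p', q_{n+1} = q_n + h·q'.
0.500000: (0.540000, -1.900000); f=(-2.239700, 1.026000) → (-0.199101, -1.561420)
(p(0.83), q(0.83)) ≈ (-0.1991, -1.5614)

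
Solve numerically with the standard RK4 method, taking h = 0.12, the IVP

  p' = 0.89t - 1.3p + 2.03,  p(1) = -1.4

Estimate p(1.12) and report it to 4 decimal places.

-0.8673

RK4: k1 = f(t_n, p_n); k2 = f(t_n + h/2, p_n + (h/2)·k1); k3 = f(t_n + h/2, p_n + (h/2)·k2); k4 = f(t_n + h, p_n + h·k3); p_{n+1} = p_n + (h/6)·(k1 + 2k2 + 2k3 + k4).
t=1.000000, p=-1.400000:
  k1 = f(1.000000, -1.400000) = 4.740000
  k2 = f(1.060000, -1.115600) = 4.423680
  k3 = f(1.060000, -1.134579) = 4.448353
  k4 = f(1.120000, -0.866198) = 4.152857
  p ← -1.400000 + (0.12/6)·(k1 + 2k2 + 2k3 + k4) = -0.867262
p(1.12) ≈ -0.8673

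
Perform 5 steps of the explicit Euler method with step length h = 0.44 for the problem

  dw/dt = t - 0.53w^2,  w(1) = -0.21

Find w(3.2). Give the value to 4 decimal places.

Euler: w_{n+1} = w_n + h·f(t_n, w_n).
t=1.000000, w=-0.210000: f=0.976627 → w ← -0.210000 + 0.44·0.976627 = 0.219716
t=1.440000, w=0.219716: f=1.414414 → w ← 0.219716 + 0.44·1.414414 = 0.842058
t=1.880000, w=0.842058: f=1.504197 → w ← 0.842058 + 0.44·1.504197 = 1.503905
t=2.320000, w=1.503905: f=1.121283 → w ← 1.503905 + 0.44·1.121283 = 1.997269
t=2.760000, w=1.997269: f=0.645785 → w ← 1.997269 + 0.44·0.645785 = 2.281415
w(3.2) ≈ 2.2814

2.2814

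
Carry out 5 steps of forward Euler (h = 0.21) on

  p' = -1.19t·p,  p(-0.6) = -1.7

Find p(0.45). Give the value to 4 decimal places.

-2.0917

Euler: p_{n+1} = p_n + h·f(t_n, p_n).
t=-0.600000, p=-1.700000: f=-1.213800 → p ← -1.700000 + 0.21·(-1.213800) = -1.954898
t=-0.390000, p=-1.954898: f=-0.907268 → p ← -1.954898 + 0.21·(-0.907268) = -2.145424
t=-0.180000, p=-2.145424: f=-0.459550 → p ← -2.145424 + 0.21·(-0.459550) = -2.241930
t=0.030000, p=-2.241930: f=0.080037 → p ← -2.241930 + 0.21·0.080037 = -2.225122
t=0.240000, p=-2.225122: f=0.635495 → p ← -2.225122 + 0.21·0.635495 = -2.091668
p(0.45) ≈ -2.0917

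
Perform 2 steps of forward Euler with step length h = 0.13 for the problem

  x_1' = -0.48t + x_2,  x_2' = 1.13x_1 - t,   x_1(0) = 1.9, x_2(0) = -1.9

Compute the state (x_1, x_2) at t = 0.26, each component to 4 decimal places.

Euler on (x_1,x_2): x_1_{n+1} = x_1_n + h·x_1', x_2_{n+1} = x_2_n + h·x_2'.
0.000000: (1.900000, -1.900000); f=(-1.900000, 2.147000) → (1.653000, -1.620890)
0.130000: (1.653000, -1.620890); f=(-1.683290, 1.737890) → (1.434172, -1.394964)
(x_1(0.26), x_2(0.26)) ≈ (1.4342, -1.3950)

1.4342, -1.3950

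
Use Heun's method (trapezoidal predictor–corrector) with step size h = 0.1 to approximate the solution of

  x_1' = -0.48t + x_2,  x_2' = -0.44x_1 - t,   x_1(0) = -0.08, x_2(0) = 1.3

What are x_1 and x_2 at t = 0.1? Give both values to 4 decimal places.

Heun on (x_1,x_2): k1 = f(t_n, state_n); k2 = f(t_n + h, state_n + h·k1); state_{n+1} = state_n + (h/2)·(k1 + k2).
0.000000: (-0.080000, 1.300000)
  k1 = (1.300000, 0.035200)
  predictor → (0.050000, 1.303520)
  k2 = (1.255520, -0.122000)
  → (0.047776, 1.295660)
(x_1(0.1), x_2(0.1)) ≈ (0.0478, 1.2957)

0.0478, 1.2957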